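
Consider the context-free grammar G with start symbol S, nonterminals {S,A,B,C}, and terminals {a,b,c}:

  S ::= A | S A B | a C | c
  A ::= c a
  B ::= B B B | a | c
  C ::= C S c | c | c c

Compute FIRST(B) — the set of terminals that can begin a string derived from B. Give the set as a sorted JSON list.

FIRST iteration:
pass 1:
  A via A→c a: +{c}
  B via B→a: +{a}
  B via B→c: +{c}
  C via C→c: +{c}
  S via S→A: +{c}
  S via S→a C: +{a}
  FIRST(S)={a,c}  FIRST(A)={c}  FIRST(B)={a,c}  FIRST(C)={c}
pass 2: (no change)
  FIRST(S)={a,c}  FIRST(A)={c}  FIRST(B)={a,c}  FIRST(C)={c}

FIRST(B) = ["a", "c"]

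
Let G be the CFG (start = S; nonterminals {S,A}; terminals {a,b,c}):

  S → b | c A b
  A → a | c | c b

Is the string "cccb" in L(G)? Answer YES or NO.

Convert to CNF:
  S -> T0 X2 | b
  A -> T0 T1 | a | c
  T0 -> c
  T1 -> b
  X2 -> A T1

Fill CYK table bottom-up:
  cell(0,0) c: {A,T0}  orig:{A}
  cell(1,1) c: {A,T0}  orig:{A}
  cell(2,2) c: {A,T0}  orig:{A}
  cell(3,3) b: {S,T1}  orig:{S}
  cell(0,1) cc: ∅
  cell(1,2) cc: ∅
  cell(2,3) cb: {A,X2}  orig:{A}
  cell(0,2) ccc: ∅
  cell(1,3) ccb: {S}
  cell(0,3) cccb: ∅

S ∉ T[0,3] ⇒ NO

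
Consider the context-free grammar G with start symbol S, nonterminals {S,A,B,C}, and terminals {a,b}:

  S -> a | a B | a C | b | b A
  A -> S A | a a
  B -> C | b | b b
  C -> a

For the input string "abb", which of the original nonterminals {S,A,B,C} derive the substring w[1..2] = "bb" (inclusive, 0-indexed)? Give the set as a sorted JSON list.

Convert to CNF:
  S -> T0 B | T0 C | T1 A | a | b
  A -> S A | T0 T0
  B -> T1 T1 | a | b
  C -> a
  T0 -> a
  T1 -> b

CYK table (by increasing span) — only the sub-triangle for w[1..2]:
  T[1,1] 'b' = {B,S,T1}  orig:{B,S}
  T[2,2] 'b' = {B,S,T1}  orig:{B,S}
  T[1,2] 'bb' = {B}

Original NTs in T[1,2] deriving "bb": ["B"]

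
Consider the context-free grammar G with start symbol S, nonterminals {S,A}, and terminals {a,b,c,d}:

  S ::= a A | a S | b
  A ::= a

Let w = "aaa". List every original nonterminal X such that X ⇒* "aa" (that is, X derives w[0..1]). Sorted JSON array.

Convert to CNF:
  S -> T0 A | T0 S | b
  A -> a
  T0 -> a

CYK table (by increasing span), restricted to cells inside w[0..1]:
  cell(0,0) a: {A,T0}  orig:{A}
  cell(1,1) a: {A,T0}  orig:{A}
  cell(0,1) aa: {S}

Original NTs in T[0,1] deriving "aa": ["S"]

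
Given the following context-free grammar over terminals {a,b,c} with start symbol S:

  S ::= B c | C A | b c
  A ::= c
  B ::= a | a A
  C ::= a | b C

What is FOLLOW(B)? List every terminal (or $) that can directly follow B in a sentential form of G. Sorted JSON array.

Compute FIRST by fixpoint:
iter 1:
  A via A→c: +{c}
  B via B→a: +{a}
  C via C→a: +{a}
  C via C→b C: +{b}
  S via S→B c: +{a}
  S via S→C A: +{b}
  S: {a,b}  A: {c}  B: {a}  C: {a,b}
iter 2: (stable)
  S: {a,b}  A: {c}  B: {a}  C: {a,b}

FOLLOW sets:
seed FOLLOW(S) with $
round 1:
  S→B c: FOLLOW(B) ⊇ FIRST(c) = {c}; new: +{c}
  S→C A: FOLLOW(C) ⊇ FIRST(A) = {c}; new: +{c}
  S→C A: FOLLOW(A) ⊇ FOLLOW(S) ⊇ {$}; new: +{$}
  FOLLOW[S]={$}  FOLLOW[A]={$}  FOLLOW[B]={c}  FOLLOW[C]={c}
round 2:
  B→a A: FOLLOW(A) ⊇ FOLLOW(B) ⊇ {c}; new: +{c}
  FOLLOW[S]={$}  FOLLOW[A]={$,c}  FOLLOW[B]={c}  FOLLOW[C]={c}
round 3: (stable)
  FOLLOW[S]={$}  FOLLOW[A]={$,c}  FOLLOW[B]={c}  FOLLOW[C]={c}

FOLLOW(B) = ["c"]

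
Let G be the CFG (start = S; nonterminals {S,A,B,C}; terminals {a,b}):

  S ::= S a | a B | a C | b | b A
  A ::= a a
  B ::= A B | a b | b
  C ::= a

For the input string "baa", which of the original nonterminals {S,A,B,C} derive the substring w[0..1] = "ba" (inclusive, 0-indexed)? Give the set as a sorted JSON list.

Convert to CNF:
  S -> S T0 | T0 B | T0 C | T1 A | b
  A -> T0 T0
  B -> A B | T0 T1 | b
  C -> a
  T0 -> a
  T1 -> b

Fill CYK table bottom-up (cells [i..j] with 0 ≤ i ≤ j ≤ 1 only):
  cell(0,0) b: {B,S,T1}  orig:{B,S}
  cell(1,1) a: {C,T0}  orig:{C}
  cell(0,1) ba: {S}

Original NTs in T[0,1] deriving "ba": ["S"]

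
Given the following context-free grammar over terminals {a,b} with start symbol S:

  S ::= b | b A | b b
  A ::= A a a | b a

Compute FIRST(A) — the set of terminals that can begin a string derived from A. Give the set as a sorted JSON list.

Compute FIRST by fixpoint:
[1]
  A via A→b a: +{b}
  S via S→b: +{b}
  FIRST[S]={b}  FIRST[A]={b}
[2] done
  FIRST[S]={b}  FIRST[A]={b}

FIRST(A) = ["b"]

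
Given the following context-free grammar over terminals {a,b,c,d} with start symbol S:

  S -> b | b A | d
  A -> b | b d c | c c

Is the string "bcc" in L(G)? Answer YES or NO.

CNF form of G:
  S -> T0 A | b | d
  A -> T0 X3 | T2 T2 | b
  T0 -> b
  T1 -> d
  T2 -> c
  X3 -> T1 T2

Fill CYK table bottom-up:
  T[0,0] 'b' = {A,S,T0}  orig:{A,S}
  T[1,1] 'c' = {T2}  orig:{}
  T[2,2] 'c' = {T2}  orig:{}
  T[0,1] 'bc' = ∅
  T[1,2] 'cc' = {A}
  T[0,2] 'bcc' = {S}

S ∈ T[0,2] ⇒ YES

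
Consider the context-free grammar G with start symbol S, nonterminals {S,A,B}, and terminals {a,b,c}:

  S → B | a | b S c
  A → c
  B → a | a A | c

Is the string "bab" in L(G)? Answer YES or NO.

CNF form of G:
  S -> T0 A | T1 X3 | a | c
  A -> c
  B -> T0 A | a | c
  T0 -> a
  T1 -> b
  T2 -> c
  X3 -> S T2

Fill CYK table bottom-up:
  [0..0]={T1}  "b"  orig:{}
  [1..1]={B,S,T0}  "a"  orig:{B,S}
  [2..2]={T1}  "b"  orig:{}
  [0..1]=∅  "ba"
  [1..2]=∅  "ab"
  [0..2]=∅  "bab"

S ∉ T[0,2] ⇒ NO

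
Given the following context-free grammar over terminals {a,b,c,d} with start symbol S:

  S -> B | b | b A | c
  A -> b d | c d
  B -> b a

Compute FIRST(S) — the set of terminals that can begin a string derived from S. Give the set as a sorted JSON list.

FIRST sets, iterate to fixpoint:
[1]
  A via A→b d: +{b}
  A via A→c d: +{c}
  B via B→b a: +{b}
  S via S→B: +{b}
  S via S→c: +{c}
  FIRST[S]={b,c}  FIRST[A]={b,c}  FIRST[B]={b}
[2] (no change)
  FIRST[S]={b,c}  FIRST[A]={b,c}  FIRST[B]={b}

FIRST(S) = ["b", "c"]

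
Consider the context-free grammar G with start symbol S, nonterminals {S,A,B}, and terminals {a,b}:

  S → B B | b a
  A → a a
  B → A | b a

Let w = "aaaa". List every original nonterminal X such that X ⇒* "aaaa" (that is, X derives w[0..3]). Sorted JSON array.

CNF form of G:
  S -> B B | T1 T0
  A -> T0 T0
  B -> T0 T0 | T1 T0
  T0 -> a
  T1 -> b

Fill CYK table bottom-up, restricted to cells inside w[0..3]:
  cell(0,0) a: {T0}  orig:{}
  cell(1,1) a: {T0}  orig:{}
  cell(2,2) a: {T0}  orig:{}
  cell(3,3) a: {T0}  orig:{}
  cell(0,1) aa: {A,B}
  cell(1,2) aa: {A,B}
  cell(2,3) aa: {A,B}
  cell(0,2) aaa: ∅
  cell(1,3) aaa: ∅
  cell(0,3) aaaa: {S}

Original NTs in T[0,3] deriving "aaaa": ["S"]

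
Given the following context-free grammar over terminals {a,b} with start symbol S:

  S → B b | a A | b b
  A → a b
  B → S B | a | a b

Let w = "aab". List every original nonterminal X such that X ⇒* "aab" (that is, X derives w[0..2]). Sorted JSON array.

Convert to CNF:
  S -> B T1 | T0 A | T1 T1
  A -> T0 T1
  B -> S B | T0 T1 | a
  T0 -> a
  T1 -> b

CYK table (by increasing span) — only the sub-triangle for w[0..2]:
  [0..0]={B,T0}  "a"  orig:{B}
  [1..1]={B,T0}  "a"  orig:{B}
  [2..2]={T1}  "b"  orig:{}
  [0..1]=∅  "aa"
  [1..2]={A,B,S}  "ab"
  [0..2]={S}  "aab"

Original NTs in T[0,2] deriving "aab": ["S"]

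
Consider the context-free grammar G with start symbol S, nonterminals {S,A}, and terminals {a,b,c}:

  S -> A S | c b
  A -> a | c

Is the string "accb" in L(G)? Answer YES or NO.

CNF form of G:
  S -> A S | T0 T1
  A -> a | c
  T0 -> c
  T1 -> b

CYK table (by increasing span):
  T[0,0] 'a' = {A}
  T[1,1] 'c' = {A,T0}  orig:{A}
  T[2,2] 'c' = {A,T0}  orig:{A}
  T[3,3] 'b' = {T1}  orig:{}
  T[0,1] 'ac' = ∅
  T[1,2] 'cc' = ∅
  T[2,3] 'cb' = {S}
  T[0,2] 'acc' = ∅
  T[1,3] 'ccb' = {S}
  T[0,3] 'accb' = {S}

S ∈ T[0,3] ⇒ YES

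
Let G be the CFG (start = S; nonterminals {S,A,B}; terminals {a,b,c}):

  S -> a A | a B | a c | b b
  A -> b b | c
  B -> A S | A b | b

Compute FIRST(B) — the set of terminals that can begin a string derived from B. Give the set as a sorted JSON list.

FIRST iteration:
round 1:
  A via A→b b: +{b}
  A via A→c: +{c}
  B via B→A S: +{b,c}
  S via S→a A: +{a}
  S via S→b b: +{b}
  FIRST(S)={a,b}  FIRST(A)={b,c}  FIRST(B)={b,c}
round 2: (stable)
  FIRST(S)={a,b}  FIRST(A)={b,c}  FIRST(B)={b,c}

FIRST(B) = ["b", "c"]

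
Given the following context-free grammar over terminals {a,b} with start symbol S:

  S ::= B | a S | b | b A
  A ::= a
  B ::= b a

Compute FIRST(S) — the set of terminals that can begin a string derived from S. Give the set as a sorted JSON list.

FIRST sets, iterate to fixpoint:
round 1:
  A via A→a: +{a}
  B via B→b a: +{b}
  S via S→B: +{b}
  S via S→a S: +{a}
  FIRST[S]={a,b}  FIRST[A]={a}  FIRST[B]={b}
round 2: done
  FIRST[S]={a,b}  FIRST[A]={a}  FIRST[B]={b}

FIRST(S) = ["a", "b"]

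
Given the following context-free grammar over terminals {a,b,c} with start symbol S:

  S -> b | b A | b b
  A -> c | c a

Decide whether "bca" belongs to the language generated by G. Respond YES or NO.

Convert to CNF:
  S -> T2 A | T2 T2 | b
  A -> T0 T1 | c
  T0 -> c
  T1 -> a
  T2 -> b

CYK fill:
  T[0,0] 'b' = {S,T2}  orig:{S}
  T[1,1] 'c' = {A,T0}  orig:{A}
  T[2,2] 'a' = {T1}  orig:{}
  T[0,1] 'bc' = {S}
  T[1,2] 'ca' = {A}
  T[0,2] 'bca' = {S}

S ∈ T[0,2] ⇒ YES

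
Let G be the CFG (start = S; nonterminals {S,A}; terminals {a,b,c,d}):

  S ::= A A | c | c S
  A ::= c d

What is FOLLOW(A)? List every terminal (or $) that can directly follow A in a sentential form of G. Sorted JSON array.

Compute FIRST by fixpoint:
pass 1:
  A via A→c d: +{c}
  S via S→A A: +{c}
  S: {c}  A: {c}
pass 2: (stable)
  S: {c}  A: {c}

FOLLOW iteration:
FOLLOW(S) := {$}
iter 1:
  S→A A: FOLLOW(A) ⊇ FIRST(A) = {c}; new: +{c}
  S→A A: FOLLOW(A) ⊇ FOLLOW(S) ⊇ {$}; new: +{$}
  FOLLOW[S]={$}  FOLLOW[A]={$,c}
iter 2: — fixpoint
  FOLLOW[S]={$}  FOLLOW[A]={$,c}

FOLLOW(A) = ["$", "c"]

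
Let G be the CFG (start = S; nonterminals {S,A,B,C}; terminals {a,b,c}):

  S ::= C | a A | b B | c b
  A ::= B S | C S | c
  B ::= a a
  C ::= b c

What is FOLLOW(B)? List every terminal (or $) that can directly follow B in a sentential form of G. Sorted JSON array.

FIRST sets, iterate to fixpoint:
[1]
  A via A→c: +{c}
  B via B→a a: +{a}
  C via C→b c: +{b}
  S via S→C: +{b}
  S via S→a A: +{a}
  S via S→c b: +{c}
  S: {a,b,c}  A: {c}  B: {a}  C: {b}
[2]
  A via A→B S: +{a}
  A via A→C S: +{b}
  S: {a,b,c}  A: {a,b,c}  B: {a}  C: {b}
[3] (no change)
  S: {a,b,c}  A: {a,b,c}  B: {a}  C: {b}

FOLLOW iteration:
FOLLOW(S) := {$}
pass 1:
  A→B S: FOLLOW(B) ⊇ FIRST(S) = {a,b,c}; new: +{a,b,c}
  A→C S: FOLLOW(C) ⊇ FIRST(S) = {a,b,c}; new: +{a,b,c}
  S→C: FOLLOW(C) ⊇ FOLLOW(S) ⊇ {$}; new: +{$}
  S→a A: FOLLOW(A) ⊇ FOLLOW(S) ⊇ {$}; new: +{$}
  S→b B: FOLLOW(B) ⊇ FOLLOW(S) ⊇ {$}; new: +{$}
  FOLLOW(S)={$}  FOLLOW(A)={$}  FOLLOW(B)={$,a,b,c}  FOLLOW(C)={$,a,b,c}
pass 2: (stable)
  FOLLOW(S)={$}  FOLLOW(A)={$}  FOLLOW(B)={$,a,b,c}  FOLLOW(C)={$,a,b,c}

FOLLOW(B) = ["$", "a", "b", "c"]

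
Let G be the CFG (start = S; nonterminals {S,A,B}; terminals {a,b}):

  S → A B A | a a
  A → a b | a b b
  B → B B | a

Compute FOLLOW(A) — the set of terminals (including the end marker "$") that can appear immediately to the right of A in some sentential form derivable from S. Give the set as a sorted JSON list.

FIRST sets, iterate to fixpoint:
pass 1:
  A via A→a b: +{a}
  B via B→a: +{a}
  S via S→A B A: +{a}
  FIRST[S]={a}  FIRST[A]={a}  FIRST[B]={a}
pass 2: (no change)
  FIRST[S]={a}  FIRST[A]={a}  FIRST[B]={a}

FOLLOW sets:
FOLLOW(S) := {$}
pass 1:
  B→B B: FOLLOW(B) ⊇ FIRST(B) = {a}; new: +{a}
  S→A B A: FOLLOW(A) ⊇ FIRST(B) = {a}; new: +{a}
  S→A B A: FOLLOW(A) ⊇ FOLLOW(S) ⊇ {$}; new: +{$}
  FOLLOW(S)={$}  FOLLOW(A)={$,a}  FOLLOW(B)={a}
pass 2: (stable)
  FOLLOW(S)={$}  FOLLOW(A)={$,a}  FOLLOW(B)={a}

FOLLOW(A) = ["$", "a"]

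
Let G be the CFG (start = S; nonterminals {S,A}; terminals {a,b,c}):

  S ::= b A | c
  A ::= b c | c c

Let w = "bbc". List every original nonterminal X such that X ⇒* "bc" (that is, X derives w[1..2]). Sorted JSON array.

CNF form of G:
  S -> T0 A | c
  A -> T0 T1 | T1 T1
  T0 -> b
  T1 -> c

CYK fill, restricted to cells inside w[1..2]:
  T[1,1] 'b' = {T0}  orig:{}
  T[2,2] 'c' = {S,T1}  orig:{S}
  T[1,2] 'bc' = {A}

Original NTs in T[1,2] deriving "bc": ["A"]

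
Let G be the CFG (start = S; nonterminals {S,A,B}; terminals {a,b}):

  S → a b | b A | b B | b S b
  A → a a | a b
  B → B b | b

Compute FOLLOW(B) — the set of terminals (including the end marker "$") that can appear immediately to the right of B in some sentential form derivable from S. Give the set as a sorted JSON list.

Compute FIRST by fixpoint:
[1]
  A via A→a a: +{a}
  B via B→b: +{b}
  S via S→a b: +{a}
  S via S→b A: +{b}
  S: {a,b}  A: {a}  B: {b}
[2] (no change)
  S: {a,b}  A: {a}  B: {b}

FOLLOW sets:
FOLLOW(S) := {$}
pass 1:
  B→B b: FOLLOW(B) ⊇ FIRST(b) = {b}; new: +{b}
  S→b A: FOLLOW(A) ⊇ FOLLOW(S) ⊇ {$}; new: +{$}
  S→b B: FOLLOW(B) ⊇ FOLLOW(S) ⊇ {$}; new: +{$}
  S→b S b: FOLLOW(S) ⊇ FIRST(b) = {b}; new: +{b}
  FOLLOW[S]={$,b}  FOLLOW[A]={$}  FOLLOW[B]={$,b}
pass 2:
  S→b A: FOLLOW(A) ⊇ FOLLOW(S) ⊇ {$,b}; new: +{b}
  FOLLOW[S]={$,b}  FOLLOW[A]={$,b}  FOLLOW[B]={$,b}
pass 3: (stable)
  FOLLOW[S]={$,b}  FOLLOW[A]={$,b}  FOLLOW[B]={$,b}

FOLLOW(B) = ["$", "b"]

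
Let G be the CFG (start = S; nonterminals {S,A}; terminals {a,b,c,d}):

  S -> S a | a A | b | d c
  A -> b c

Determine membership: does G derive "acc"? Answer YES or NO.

CNF form of G:
  S -> S T2 | T2 A | T3 T1 | b
  A -> T0 T1
  T0 -> b
  T1 -> c
  T2 -> a
  T3 -> d

CYK table (by increasing span):
  T[0,0] 'a' = {T2}  orig:{}
  T[1,1] 'c' = {T1}  orig:{}
  T[2,2] 'c' = {T1}  orig:{}
  T[0,1] 'ac' = ∅
  T[1,2] 'cc' = ∅
  T[0,2] 'acc' = ∅

S ∉ T[0,2] ⇒ NO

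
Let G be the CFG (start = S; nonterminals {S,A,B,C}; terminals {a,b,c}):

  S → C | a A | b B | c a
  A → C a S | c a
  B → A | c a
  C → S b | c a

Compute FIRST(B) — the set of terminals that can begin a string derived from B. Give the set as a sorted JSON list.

FIRST sets, iterate to fixpoint:
iter 1:
  A via A→c a: +{c}
  B via B→A: +{c}
  C via C→c a: +{c}
  S via S→C: +{c}
  S via S→a A: +{a}
  S via S→b B: +{b}
  S: {a,b,c}  A: {c}  B: {c}  C: {c}
iter 2:
  C via C→S b: +{a,b}
  S: {a,b,c}  A: {c}  B: {c}  C: {a,b,c}
iter 3:
  A via A→C a S: +{a,b}
  B via B→A: +{a,b}
  S: {a,b,c}  A: {a,b,c}  B: {a,b,c}  C: {a,b,c}
iter 4: done
  S: {a,b,c}  A: {a,b,c}  B: {a,b,c}  C: {a,b,c}

FIRST(B) = ["a", "b", "c"]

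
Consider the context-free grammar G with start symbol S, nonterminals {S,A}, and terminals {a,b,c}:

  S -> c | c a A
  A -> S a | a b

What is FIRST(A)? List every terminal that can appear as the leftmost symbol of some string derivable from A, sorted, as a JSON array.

FIRST sets, iterate to fixpoint:
[1]
  A via A→a b: +{a}
  S via S→c: +{c}
  FIRST[S]={c}  FIRST[A]={a}
[2]
  A via A→S a: +{c}
  FIRST[S]={c}  FIRST[A]={a,c}
[3] — fixpoint
  FIRST[S]={c}  FIRST[A]={a,c}

FIRST(A) = ["a", "c"]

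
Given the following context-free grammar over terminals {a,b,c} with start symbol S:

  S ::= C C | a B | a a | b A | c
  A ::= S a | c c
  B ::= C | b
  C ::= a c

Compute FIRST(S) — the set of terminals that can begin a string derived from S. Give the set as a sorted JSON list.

Compute FIRST by fixpoint:
iter 1:
  A via A→c c: +{c}
  B via B→b: +{b}
  C via C→a c: +{a}
  S via S→C C: +{a}
  S via S→b A: +{b}
  S via S→c: +{c}
  FIRST[S]={a,b,c}  FIRST[A]={c}  FIRST[B]={b}  FIRST[C]={a}
iter 2:
  A via A→S a: +{a,b}
  B via B→C: +{a}
  FIRST[S]={a,b,c}  FIRST[A]={a,b,c}  FIRST[B]={a,b}  FIRST[C]={a}
iter 3: done
  FIRST[S]={a,b,c}  FIRST[A]={a,b,c}  FIRST[B]={a,b}  FIRST[C]={a}

FIRST(S) = ["a", "b", "c"]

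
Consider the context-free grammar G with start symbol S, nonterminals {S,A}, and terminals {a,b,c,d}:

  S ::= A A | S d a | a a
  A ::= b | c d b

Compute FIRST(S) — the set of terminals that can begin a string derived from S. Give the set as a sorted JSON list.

Compute FIRST by fixpoint:
round 1:
  A via A→b: +{b}
  A via A→c d b: +{c}
  S via S→A A: +{b,c}
  S via S→a a: +{a}
  FIRST(S)={a,b,c}  FIRST(A)={b,c}
round 2: done
  FIRST(S)={a,b,c}  FIRST(A)={b,c}

FIRST(S) = ["a", "b", "c"]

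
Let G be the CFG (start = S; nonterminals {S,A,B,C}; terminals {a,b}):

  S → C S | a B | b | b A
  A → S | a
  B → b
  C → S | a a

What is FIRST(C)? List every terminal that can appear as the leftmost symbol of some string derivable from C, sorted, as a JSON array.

FIRST iteration:
pass 1:
  A via A→a: +{a}
  B via B→b: +{b}
  C via C→a a: +{a}
  S via S→C S: +{a}
  S via S→b: +{b}
  S: {a,b}  A: {a}  B: {b}  C: {a}
pass 2:
  A via A→S: +{b}
  C via C→S: +{b}
  S: {a,b}  A: {a,b}  B: {b}  C: {a,b}
pass 3: — fixpoint
  S: {a,b}  A: {a,b}  B: {b}  C: {a,b}

FIRST(C) = ["a", "b"]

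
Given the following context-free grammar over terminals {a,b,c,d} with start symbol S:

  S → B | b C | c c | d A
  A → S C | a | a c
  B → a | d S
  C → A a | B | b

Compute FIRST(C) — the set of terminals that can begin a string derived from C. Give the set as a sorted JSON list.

FIRST iteration:
pass 1:
  A via A→a: +{a}
  B via B→a: +{a}
  B via B→d S: +{d}
  C via C→A a: +{a}
  C via C→B: +{d}
  C via C→b: +{b}
  S via S→B: +{a,d}
  S via S→b C: +{b}
  S via S→c c: +{c}
  FIRST(S)={a,b,c,d}  FIRST(A)={a}  FIRST(B)={a,d}  FIRST(C)={a,b,d}
pass 2:
  A via A→S C: +{b,c,d}
  C via C→A a: +{c}
  FIRST(S)={a,b,c,d}  FIRST(A)={a,b,c,d}  FIRST(B)={a,d}  FIRST(C)={a,b,c,d}
pass 3: (no change)
  FIRST(S)={a,b,c,d}  FIRST(A)={a,b,c,d}  FIRST(B)={a,d}  FIRST(C)={a,b,c,d}

FIRST(C) = ["a", "b", "c", "d"]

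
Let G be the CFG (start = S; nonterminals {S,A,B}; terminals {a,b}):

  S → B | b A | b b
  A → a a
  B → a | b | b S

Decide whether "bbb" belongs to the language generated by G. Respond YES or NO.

CNF form of G:
  S -> T1 A | T1 S | T1 T1 | a | b
  A -> T0 T0
  B -> T1 S | a | b
  T0 -> a
  T1 -> b

CYK table (by increasing span):
  cell(0,0) b: {B,S,T1}  orig:{B,S}
  cell(1,1) b: {B,S,T1}  orig:{B,S}
  cell(2,2) b: {B,S,T1}  orig:{B,S}
  cell(0,1) bb: {B,S}
  cell(1,2) bb: {B,S}
  cell(0,2) bbb: {B,S}

S ∈ T[0,2] ⇒ YES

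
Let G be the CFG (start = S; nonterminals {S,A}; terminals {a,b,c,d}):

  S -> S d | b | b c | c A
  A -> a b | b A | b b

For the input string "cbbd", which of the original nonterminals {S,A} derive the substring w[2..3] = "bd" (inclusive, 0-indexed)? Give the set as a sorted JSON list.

CNF form of G:
  S -> S T2 | T1 T3 | T3 A | b
  A -> T0 T1 | T1 A | T1 T1
  T0 -> a
  T1 -> b
  T2 -> d
  T3 -> c

Fill CYK table bottom-up (cells [i..j] with 2 ≤ i ≤ j ≤ 3 only):
  cell(2,2) b: {S,T1}  orig:{S}
  cell(3,3) d: {T2}  orig:{}
  cell(2,3) bd: {S}

Original NTs in T[2,3] deriving "bd": ["S"]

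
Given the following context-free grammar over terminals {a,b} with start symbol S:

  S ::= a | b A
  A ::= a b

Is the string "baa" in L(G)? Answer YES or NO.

Convert to CNF:
  S -> T1 A | a
  A -> T0 T1
  T0 -> a
  T1 -> b

CYK fill:
  cell(0,0) b: {T1}  orig:{}
  cell(1,1) a: {S,T0}  orig:{S}
  cell(2,2) a: {S,T0}  orig:{S}
  cell(0,1) ba: ∅
  cell(1,2) aa: ∅
  cell(0,2) baa: ∅

S ∉ T[0,2] ⇒ NO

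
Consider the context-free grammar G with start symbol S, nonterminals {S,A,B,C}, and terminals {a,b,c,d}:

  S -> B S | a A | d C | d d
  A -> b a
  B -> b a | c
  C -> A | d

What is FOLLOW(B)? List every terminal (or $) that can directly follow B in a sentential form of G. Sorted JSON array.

Compute FIRST by fixpoint:
[1]
  A via A→b a: +{b}
  B via B→b a: +{b}
  B via B→c: +{c}
  C via C→A: +{b}
  C via C→d: +{d}
  S via S→B S: +{b,c}
  S via S→a A: +{a}
  S via S→d C: +{d}
  FIRST[S]={a,b,c,d}  FIRST[A]={b}  FIRST[B]={b,c}  FIRST[C]={b,d}
[2] (no change)
  FIRST[S]={a,b,c,d}  FIRST[A]={b}  FIRST[B]={b,c}  FIRST[C]={b,d}

Compute FOLLOW by fixpoint:
FOLLOW(S) := {$}
round 1:
  S→B S: FOLLOW(B) ⊇ FIRST(S) = {a,b,c,d}; new: +{a,b,c,d}
  S→a A: FOLLOW(A) ⊇ FOLLOW(S) ⊇ {$}; new: +{$}
  S→d C: FOLLOW(C) ⊇ FOLLOW(S) ⊇ {$}; new: +{$}
  S: {$}  A: {$}  B: {a,b,c,d}  C: {$}
round 2: (stable)
  S: {$}  A: {$}  B: {a,b,c,d}  C: {$}

FOLLOW(B) = ["a", "b", "c", "d"]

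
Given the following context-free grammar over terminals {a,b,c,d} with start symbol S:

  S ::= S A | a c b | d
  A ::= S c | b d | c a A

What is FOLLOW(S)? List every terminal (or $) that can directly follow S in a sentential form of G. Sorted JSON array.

FIRST sets, iterate to fixpoint:
iter 1:
  A via A→b d: +{b}
  A via A→c a A: +{c}
  S via S→a c b: +{a}
  S via S→d: +{d}
  FIRST(S)={a,d}  FIRST(A)={b,c}
iter 2:
  A via A→S c: +{a,d}
  FIRST(S)={a,d}  FIRST(A)={a,b,c,d}
iter 3: (stable)
  FIRST(S)={a,d}  FIRST(A)={a,b,c,d}

FOLLOW iteration:
seed FOLLOW(S) with $
[1]
  A→S c: FOLLOW(S) ⊇ FIRST(c) = {c}; new: +{c}
  S→S A: FOLLOW(S) ⊇ FIRST(A) = {a,b,c,d}; new: +{a,b,d}
  S→S A: FOLLOW(A) ⊇ FOLLOW(S) ⊇ {$,a,b,c,d}; new: +{$,a,b,c,d}
  S: {$,a,b,c,d}  A: {$,a,b,c,d}
[2] (stable)
  S: {$,a,b,c,d}  A: {$,a,b,c,d}

FOLLOW(S) = ["$", "a", "b", "c", "d"]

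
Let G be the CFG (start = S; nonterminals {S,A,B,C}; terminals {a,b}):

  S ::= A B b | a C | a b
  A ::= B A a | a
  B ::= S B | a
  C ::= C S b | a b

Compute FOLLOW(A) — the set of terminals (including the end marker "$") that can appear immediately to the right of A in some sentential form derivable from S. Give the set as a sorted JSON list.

Compute FIRST by fixpoint:
[1]
  A via A→a: +{a}
  B via B→a: +{a}
  C via C→a b: +{a}
  S via S→A B b: +{a}
  S: {a}  A: {a}  B: {a}  C: {a}
[2] done
  S: {a}  A: {a}  B: {a}  C: {a}

FOLLOW iteration:
initialize: $ ∈ FOLLOW(S)
iter 1:
  A→B A a: FOLLOW(B) ⊇ FIRST(A) = {a}; new: +{a}
  A→B A a: FOLLOW(A) ⊇ FIRST(a) = {a}; new: +{a}
  B→S B: FOLLOW(S) ⊇ FIRST(B) = {a}; new: +{a}
  C→C S b: FOLLOW(C) ⊇ FIRST(S) = {a}; new: +{a}
  C→C S b: FOLLOW(S) ⊇ FIRST(b) = {b}; new: +{b}
  S→A B b: FOLLOW(B) ⊇ FIRST(b) = {b}; new: +{b}
  S→a C: FOLLOW(C) ⊇ FOLLOW(S) ⊇ {$,a,b}; new: +{$,b}
  FOLLOW[S]={$,a,b}  FOLLOW[A]={a}  FOLLOW[B]={a,b}  FOLLOW[C]={$,a,b}
iter 2: done
  FOLLOW[S]={$,a,b}  FOLLOW[A]={a}  FOLLOW[B]={a,b}  FOLLOW[C]={$,a,b}

FOLLOW(A) = ["a"]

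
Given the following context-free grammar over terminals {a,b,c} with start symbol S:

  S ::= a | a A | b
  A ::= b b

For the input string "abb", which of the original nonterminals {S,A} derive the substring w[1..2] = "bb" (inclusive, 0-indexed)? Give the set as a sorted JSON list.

Convert to CNF:
  S -> T1 A | a | b
  A -> T0 T0
  T0 -> b
  T1 -> a

Fill CYK table bottom-up, restricted to cells inside w[1..2]:
  T[1,1] 'b' = {S,T0}  orig:{S}
  T[2,2] 'b' = {S,T0}  orig:{S}
  T[1,2] 'bb' = {A}

Original NTs in T[1,2] deriving "bb": ["A"]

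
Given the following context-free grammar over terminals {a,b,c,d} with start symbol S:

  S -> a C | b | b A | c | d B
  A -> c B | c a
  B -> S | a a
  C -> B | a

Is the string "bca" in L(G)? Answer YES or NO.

Convert to CNF:
  S -> T1 C | T2 A | T3 B | b | c
  A -> T0 B | T0 T1
  B -> T1 C | T1 T1 | T2 A | T3 B | b | c
  C -> T1 C | T1 T1 | T2 A | T3 B | a | b | c
  T0 -> c
  T1 -> a
  T2 -> b
  T3 -> d

Fill CYK table bottom-up:
  cell(0,0) b: {B,C,S,T2}  orig:{B,C,S}
  cell(1,1) c: {B,C,S,T0}  orig:{B,C,S}
  cell(2,2) a: {C,T1}  orig:{C}
  cell(0,1) bc: ∅
  cell(1,2) ca: {A}
  cell(0,2) bca: {B,C,S}

S ∈ T[0,2] ⇒ YES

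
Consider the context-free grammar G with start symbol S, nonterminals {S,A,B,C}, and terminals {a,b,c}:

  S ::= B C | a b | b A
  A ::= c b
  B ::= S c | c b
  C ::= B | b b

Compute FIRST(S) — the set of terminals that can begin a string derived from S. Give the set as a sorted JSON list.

FIRST iteration:
pass 1:
  A via A→c b: +{c}
  B via B→c b: +{c}
  C via C→B: +{c}
  C via C→b b: +{b}
  S via S→B C: +{c}
  S via S→a b: +{a}
  S via S→b A: +{b}
  S: {a,b,c}  A: {c}  B: {c}  C: {b,c}
pass 2:
  B via B→S c: +{a,b}
  C via C→B: +{a}
  S: {a,b,c}  A: {c}  B: {a,b,c}  C: {a,b,c}
pass 3: (stable)
  S: {a,b,c}  A: {c}  B: {a,b,c}  C: {a,b,c}

FIRST(S) = ["a", "b", "c"]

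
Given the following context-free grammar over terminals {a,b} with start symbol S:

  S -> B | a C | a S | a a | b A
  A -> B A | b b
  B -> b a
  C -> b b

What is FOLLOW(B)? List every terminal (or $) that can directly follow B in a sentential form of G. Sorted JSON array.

FIRST iteration:
[1]
  A via A→b b: +{b}
  B via B→b a: +{b}
  C via C→b b: +{b}
  S via S→B: +{b}
  S via S→a C: +{a}
  FIRST[S]={a,b}  FIRST[A]={b}  FIRST[B]={b}  FIRST[C]={b}
[2] — fixpoint
  FIRST[S]={a,b}  FIRST[A]={b}  FIRST[B]={b}  FIRST[C]={b}

FOLLOW sets:
FOLLOW(S) := {$}
iter 1:
  A→B A: FOLLOW(B) ⊇ FIRST(A) = {b}; new: +{b}
  S→B: FOLLOW(B) ⊇ FOLLOW(S) ⊇ {$}; new: +{$}
  S→a C: FOLLOW(C) ⊇ FOLLOW(S) ⊇ {$}; new: +{$}
  S→b A: FOLLOW(A) ⊇ FOLLOW(S) ⊇ {$}; new: +{$}
  FOLLOW(S)={$}  FOLLOW(A)={$}  FOLLOW(B)={$,b}  FOLLOW(C)={$}
iter 2: (stable)
  FOLLOW(S)={$}  FOLLOW(A)={$}  FOLLOW(B)={$,b}  FOLLOW(C)={$}

FOLLOW(B) = ["$", "b"]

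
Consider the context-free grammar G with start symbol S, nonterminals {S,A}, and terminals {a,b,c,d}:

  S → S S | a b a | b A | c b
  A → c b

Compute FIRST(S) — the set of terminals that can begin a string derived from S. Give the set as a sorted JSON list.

FIRST iteration:
round 1:
  A via A→c b: +{c}
  S via S→a b a: +{a}
  S via S→b A: +{b}
  S via S→c b: +{c}
  S: {a,b,c}  A: {c}
round 2: — fixpoint
  S: {a,b,c}  A: {c}

FIRST(S) = ["a", "b", "c"]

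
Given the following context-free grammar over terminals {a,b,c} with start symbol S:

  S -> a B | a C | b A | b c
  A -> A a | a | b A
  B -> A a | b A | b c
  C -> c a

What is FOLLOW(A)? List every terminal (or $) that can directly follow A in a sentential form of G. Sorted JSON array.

FIRST sets, iterate to fixpoint:
iter 1:
  A via A→a: +{a}
  A via A→b A: +{b}
  B via B→A a: +{a,b}
  C via C→c a: +{c}
  S via S→a B: +{a}
  S via S→b A: +{b}
  FIRST(S)={a,b}  FIRST(A)={a,b}  FIRST(B)={a,b}  FIRST(C)={c}
iter 2: (stable)
  FIRST(S)={a,b}  FIRST(A)={a,b}  FIRST(B)={a,b}  FIRST(C)={c}

FOLLOW sets:
seed FOLLOW(S) with $
[1]
  A→A a: FOLLOW(A) ⊇ FIRST(a) = {a}; new: +{a}
  S→a B: FOLLOW(B) ⊇ FOLLOW(S) ⊇ {$}; new: +{$}
  S→a C: FOLLOW(C) ⊇ FOLLOW(S) ⊇ {$}; new: +{$}
  S→b A: FOLLOW(A) ⊇ FOLLOW(S) ⊇ {$}; new: +{$}
  FOLLOW[S]={$}  FOLLOW[A]={$,a}  FOLLOW[B]={$}  FOLLOW[C]={$}
[2] — fixpoint
  FOLLOW[S]={$}  FOLLOW[A]={$,a}  FOLLOW[B]={$}  FOLLOW[C]={$}

FOLLOW(A) = ["$", "a"]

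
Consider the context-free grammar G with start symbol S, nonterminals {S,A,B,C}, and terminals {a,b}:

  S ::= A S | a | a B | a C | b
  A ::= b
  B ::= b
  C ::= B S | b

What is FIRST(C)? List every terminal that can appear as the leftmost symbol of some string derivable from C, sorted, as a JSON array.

FIRST iteration:
pass 1:
  A via A→b: +{b}
  B via B→b: +{b}
  C via C→B S: +{b}
  S via S→A S: +{b}
  S via S→a: +{a}
  S: {a,b}  A: {b}  B: {b}  C: {b}
pass 2: (stable)
  S: {a,b}  A: {b}  B: {b}  C: {b}

FIRST(C) = ["b"]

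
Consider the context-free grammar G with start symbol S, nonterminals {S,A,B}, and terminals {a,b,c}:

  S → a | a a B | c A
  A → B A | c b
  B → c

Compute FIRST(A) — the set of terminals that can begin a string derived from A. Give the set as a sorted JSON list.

Compute FIRST by fixpoint:
round 1:
  A via A→c b: +{c}
  B via B→c: +{c}
  S via S→a: +{a}
  S via S→c A: +{c}
  FIRST(S)={a,c}  FIRST(A)={c}  FIRST(B)={c}
round 2: (no change)
  FIRST(S)={a,c}  FIRST(A)={c}  FIRST(B)={c}

FIRST(A) = ["c"]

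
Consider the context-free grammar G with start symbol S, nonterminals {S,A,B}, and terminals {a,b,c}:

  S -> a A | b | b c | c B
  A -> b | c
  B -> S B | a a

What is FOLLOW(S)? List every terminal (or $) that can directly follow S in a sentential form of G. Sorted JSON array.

FIRST sets, iterate to fixpoint:
pass 1:
  A via A→b: +{b}
  A via A→c: +{c}
  B via B→a a: +{a}
  S via S→a A: +{a}
  S via S→b: +{b}
  S via S→c B: +{c}
  FIRST[S]={a,b,c}  FIRST[A]={b,c}  FIRST[B]={a}
pass 2:
  B via B→S B: +{b,c}
  FIRST[S]={a,b,c}  FIRST[A]={b,c}  FIRST[B]={a,b,c}
pass 3: (stable)
  FIRST[S]={a,b,c}  FIRST[A]={b,c}  FIRST[B]={a,b,c}

FOLLOW sets:
seed FOLLOW(S) with $
iter 1:
  B→S B: FOLLOW(S) ⊇ FIRST(B) = {a,b,c}; new: +{a,b,c}
  S→a A: FOLLOW(A) ⊇ FOLLOW(S) ⊇ {$,a,b,c}; new: +{$,a,b,c}
  S→c B: FOLLOW(B) ⊇ FOLLOW(S) ⊇ {$,a,b,c}; new: +{$,a,b,c}
  FOLLOW[S]={$,a,b,c}  FOLLOW[A]={$,a,b,c}  FOLLOW[B]={$,a,b,c}
iter 2: done
  FOLLOW[S]={$,a,b,c}  FOLLOW[A]={$,a,b,c}  FOLLOW[B]={$,a,b,c}

FOLLOW(S) = ["$", "a", "b", "c"]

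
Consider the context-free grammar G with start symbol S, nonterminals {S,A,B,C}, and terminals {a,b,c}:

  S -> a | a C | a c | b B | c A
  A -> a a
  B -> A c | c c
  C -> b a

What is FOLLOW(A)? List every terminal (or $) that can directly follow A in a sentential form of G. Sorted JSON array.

Compute FIRST by fixpoint:
[1]
  A via A→a a: +{a}
  B via B→A c: +{a}
  B via B→c c: +{c}
  C via C→b a: +{b}
  S via S→a: +{a}
  S via S→b B: +{b}
  S via S→c A: +{c}
  FIRST(S)={a,b,c}  FIRST(A)={a}  FIRST(B)={a,c}  FIRST(C)={b}
[2] — fixpoint
  FIRST(S)={a,b,c}  FIRST(A)={a}  FIRST(B)={a,c}  FIRST(C)={b}

FOLLOW iteration:
seed FOLLOW(S) with $
iter 1:
  B→A c: FOLLOW(A) ⊇ FIRST(c) = {c}; new: +{c}
  S→a C: FOLLOW(C) ⊇ FOLLOW(S) ⊇ {$}; new: +{$}
  S→b B: FOLLOW(B) ⊇ FOLLOW(S) ⊇ {$}; new: +{$}
  S→c A: FOLLOW(A) ⊇ FOLLOW(S) ⊇ {$}; new: +{$}
  FOLLOW[S]={$}  FOLLOW[A]={$,c}  FOLLOW[B]={$}  FOLLOW[C]={$}
iter 2: (no change)
  FOLLOW[S]={$}  FOLLOW[A]={$,c}  FOLLOW[B]={$}  FOLLOW[C]={$}

FOLLOW(A) = ["$", "c"]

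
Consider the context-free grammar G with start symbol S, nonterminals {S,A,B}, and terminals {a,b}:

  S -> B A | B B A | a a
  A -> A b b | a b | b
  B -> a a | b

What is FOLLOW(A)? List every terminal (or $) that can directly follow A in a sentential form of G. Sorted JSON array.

Compute FIRST by fixpoint:
[1]
  A via A→a b: +{a}
  A via A→b: +{b}
  B via B→a a: +{a}
  B via B→b: +{b}
  S via S→B A: +{a,b}
  S: {a,b}  A: {a,b}  B: {a,b}
[2] (no change)
  S: {a,b}  A: {a,b}  B: {a,b}

FOLLOW iteration:
initialize: $ ∈ FOLLOW(S)
iter 1:
  A→A b b: FOLLOW(A) ⊇ FIRST(b) = {b}; new: +{b}
  S→B A: FOLLOW(B) ⊇ FIRST(A) = {a,b}; new: +{a,b}
  S→B A: FOLLOW(A) ⊇ FOLLOW(S) ⊇ {$}; new: +{$}
  FOLLOW(S)={$}  FOLLOW(A)={$,b}  FOLLOW(B)={a,b}
iter 2: — fixpoint
  FOLLOW(S)={$}  FOLLOW(A)={$,b}  FOLLOW(B)={a,b}

FOLLOW(A) = ["$", "b"]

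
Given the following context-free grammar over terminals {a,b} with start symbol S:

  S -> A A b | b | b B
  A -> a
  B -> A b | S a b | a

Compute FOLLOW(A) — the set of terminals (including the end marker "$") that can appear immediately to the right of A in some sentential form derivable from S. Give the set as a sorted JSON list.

FIRST iteration:
iter 1:
  A via A→a: +{a}
  B via B→A b: +{a}
  S via S→A A b: +{a}
  S via S→b: +{b}
  FIRST(S)={a,b}  FIRST(A)={a}  FIRST(B)={a}
iter 2:
  B via B→S a b: +{b}
  FIRST(S)={a,b}  FIRST(A)={a}  FIRST(B)={a,b}
iter 3: (no change)
  FIRST(S)={a,b}  FIRST(A)={a}  FIRST(B)={a,b}

FOLLOW sets:
seed FOLLOW(S) with $
iter 1:
  B→A b: FOLLOW(A) ⊇ FIRST(b) = {b}; new: +{b}
  B→S a b: FOLLOW(S) ⊇ FIRST(a) = {a}; new: +{a}
  S→A A b: FOLLOW(A) ⊇ FIRST(A) = {a}; new: +{a}
  S→b B: FOLLOW(B) ⊇ FOLLOW(S) ⊇ {$,a}; new: +{$,a}
  FOLLOW(S)={$,a}  FOLLOW(A)={a,b}  FOLLOW(B)={$,a}
iter 2: (no change)
  FOLLOW(S)={$,a}  FOLLOW(A)={a,b}  FOLLOW(B)={$,a}

FOLLOW(A) = ["a", "b"]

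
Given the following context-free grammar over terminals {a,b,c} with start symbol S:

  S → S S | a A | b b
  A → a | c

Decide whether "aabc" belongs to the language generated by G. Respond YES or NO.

CNF form of G:
  S -> S S | T0 A | T1 T1
  A -> a | c
  T0 -> a
  T1 -> b

CYK table (by increasing span):
  cell(0,0) a: {A,T0}  orig:{A}
  cell(1,1) a: {A,T0}  orig:{A}
  cell(2,2) b: {T1}  orig:{}
  cell(3,3) c: {A}
  cell(0,1) aa: {S}
  cell(1,2) ab: ∅
  cell(2,3) bc: ∅
  cell(0,2) aab: ∅
  cell(1,3) abc: ∅
  cell(0,3) aabc: ∅

S ∉ T[0,3] ⇒ NO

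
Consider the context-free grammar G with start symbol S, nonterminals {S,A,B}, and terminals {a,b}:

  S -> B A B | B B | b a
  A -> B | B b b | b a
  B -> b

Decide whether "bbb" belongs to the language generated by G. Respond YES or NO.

CNF form of G:
  S -> B B | B X3 | T0 T1
  A -> B X2 | T0 T1 | b
  B -> b
  T0 -> b
  T1 -> a
  X2 -> T0 T0
  X3 -> A B

CYK table (by increasing span):
  [0..0]={A,B,T0}  "b"  orig:{A,B}
  [1..1]={A,B,T0}  "b"  orig:{A,B}
  [2..2]={A,B,T0}  "b"  orig:{A,B}
  [0..1]={S,X2,X3}  "bb"  orig:{S}
  [1..2]={S,X2,X3}  "bb"  orig:{S}
  [0..2]={A,S}  "bbb"

S ∈ T[0,2] ⇒ YES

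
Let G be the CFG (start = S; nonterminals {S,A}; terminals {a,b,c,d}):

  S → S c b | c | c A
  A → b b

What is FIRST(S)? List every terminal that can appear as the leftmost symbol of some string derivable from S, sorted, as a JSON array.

Compute FIRST by fixpoint:
iter 1:
  A via A→b b: +{b}
  S via S→c: +{c}
  FIRST(S)={c}  FIRST(A)={b}
iter 2: (no change)
  FIRST(S)={c}  FIRST(A)={b}

FIRST(S) = ["c"]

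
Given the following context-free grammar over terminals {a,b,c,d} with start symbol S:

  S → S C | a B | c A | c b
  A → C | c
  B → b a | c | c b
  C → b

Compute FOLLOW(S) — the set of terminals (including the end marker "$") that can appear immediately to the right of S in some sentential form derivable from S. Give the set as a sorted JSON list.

FIRST sets, iterate to fixpoint:
[1]
  A via A→c: +{c}
  B via B→b a: +{b}
  B via B→c: +{c}
  C via C→b: +{b}
  S via S→a B: +{a}
  S via S→c A: +{c}
  S: {a,c}  A: {c}  B: {b,c}  C: {b}
[2]
  A via A→C: +{b}
  S: {a,c}  A: {b,c}  B: {b,c}  C: {b}
[3] — fixpoint
  S: {a,c}  A: {b,c}  B: {b,c}  C: {b}

FOLLOW iteration:
FOLLOW(S) := {$}
round 1:
  S→S C: FOLLOW(S) ⊇ FIRST(C) = {b}; new: +{b}
  S→S C: FOLLOW(C) ⊇ FOLLOW(S) ⊇ {$,b}; new: +{$,b}
  S→a B: FOLLOW(B) ⊇ FOLLOW(S) ⊇ {$,b}; new: +{$,b}
  S→c A: FOLLOW(A) ⊇ FOLLOW(S) ⊇ {$,b}; new: +{$,b}
  FOLLOW[S]={$,b}  FOLLOW[A]={$,b}  FOLLOW[B]={$,b}  FOLLOW[C]={$,b}
round 2: — fixpoint
  FOLLOW[S]={$,b}  FOLLOW[A]={$,b}  FOLLOW[B]={$,b}  FOLLOW[C]={$,b}

FOLLOW(S) = ["$", "b"]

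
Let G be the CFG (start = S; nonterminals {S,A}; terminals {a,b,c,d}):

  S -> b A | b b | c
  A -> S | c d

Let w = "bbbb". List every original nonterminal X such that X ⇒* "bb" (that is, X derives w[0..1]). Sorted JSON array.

Convert to CNF:
  S -> T0 A | T0 T0 | c
  A -> T0 A | T0 T0 | T1 T2 | c
  T0 -> b
  T1 -> c
  T2 -> d

CYK fill (cells [i..j] with 0 ≤ i ≤ j ≤ 1 only):
  T[0,0] 'b' = {T0}  orig:{}
  T[1,1] 'b' = {T0}  orig:{}
  T[0,1] 'bb' = {A,S}

Original NTs in T[0,1] deriving "bb": ["A", "S"]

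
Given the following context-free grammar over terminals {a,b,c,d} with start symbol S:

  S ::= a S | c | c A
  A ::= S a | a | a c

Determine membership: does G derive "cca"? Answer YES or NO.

Convert to CNF:
  S -> T0 S | T1 A | c
  A -> S T0 | T0 T1 | a
  T0 -> a
  T1 -> c

CYK table (by increasing span):
  [0..0]={S,T1}  "c"  orig:{S}
  [1..1]={S,T1}  "c"  orig:{S}
  [2..2]={A,T0}  "a"  orig:{A}
  [0..1]=∅  "cc"
  [1..2]={A,S}  "ca"
  [0..2]={S}  "cca"

S ∈ T[0,2] ⇒ YES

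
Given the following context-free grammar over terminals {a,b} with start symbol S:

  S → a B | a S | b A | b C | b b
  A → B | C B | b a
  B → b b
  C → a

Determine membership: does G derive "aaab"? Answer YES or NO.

CNF form of G:
  S -> T0 A | T0 C | T0 T0 | T1 B | T1 S
  A -> C B | T0 T0 | T0 T1
  B -> T0 T0
  C -> a
  T0 -> b
  T1 -> a

Fill CYK table bottom-up:
  T[0,0] 'a' = {C,T1}  orig:{C}
  T[1,1] 'a' = {C,T1}  orig:{C}
  T[2,2] 'a' = {C,T1}  orig:{C}
  T[3,3] 'b' = {T0}  orig:{}
  T[0,1] 'aa' = ∅
  T[1,2] 'aa' = ∅
  T[2,3] 'ab' = ∅
  T[0,2] 'aaa' = ∅
  T[1,3] 'aab' = ∅
  T[0,3] 'aaab' = ∅

S ∉ T[0,3] ⇒ NO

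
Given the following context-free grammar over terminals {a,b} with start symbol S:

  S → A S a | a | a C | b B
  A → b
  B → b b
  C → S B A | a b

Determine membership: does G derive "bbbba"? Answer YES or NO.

CNF form of G:
  S -> A X3 | T0 B | T1 C | a
  A -> b
  B -> T0 T0
  C -> S X2 | T1 T0
  T0 -> b
  T1 -> a
  X2 -> B A
  X3 -> S T1

CYK table (by increasing span):
  [0..0]={A,T0}  "b"  orig:{A}
  [1..1]={A,T0}  "b"  orig:{A}
  [2..2]={A,T0}  "b"  orig:{A}
  [3..3]={A,T0}  "b"  orig:{A}
  [4..4]={S,T1}  "a"  orig:{S}
  [0..1]={B}  "bb"
  [1..2]={B}  "bb"
  [2..3]={B}  "bb"
  [3..4]=∅  "ba"
  [0..2]={S,X2}  "bbb"  orig:{S}
  [1..3]={S,X2}  "bbb"  orig:{S}
  [2..4]=∅  "bba"
  [0..3]=∅  "bbbb"
  [1..4]={X3}  "bbba"  orig:{}
  [0..4]={S}  "bbbba"

S ∈ T[0,4] ⇒ YES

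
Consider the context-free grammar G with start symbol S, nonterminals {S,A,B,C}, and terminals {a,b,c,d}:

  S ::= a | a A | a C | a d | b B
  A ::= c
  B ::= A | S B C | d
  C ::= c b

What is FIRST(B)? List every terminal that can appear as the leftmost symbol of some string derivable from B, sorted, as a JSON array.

FIRST iteration:
pass 1:
  A via A→c: +{c}
  B via B→A: +{c}
  B via B→d: +{d}
  C via C→c b: +{c}
  S via S→a: +{a}
  S via S→b B: +{b}
  FIRST(S)={a,b}  FIRST(A)={c}  FIRST(B)={c,d}  FIRST(C)={c}
pass 2:
  B via B→S B C: +{a,b}
  FIRST(S)={a,b}  FIRST(A)={c}  FIRST(B)={a,b,c,d}  FIRST(C)={c}
pass 3: (no change)
  FIRST(S)={a,b}  FIRST(A)={c}  FIRST(B)={a,b,c,d}  FIRST(C)={c}

FIRST(B) = ["a", "b", "c", "d"]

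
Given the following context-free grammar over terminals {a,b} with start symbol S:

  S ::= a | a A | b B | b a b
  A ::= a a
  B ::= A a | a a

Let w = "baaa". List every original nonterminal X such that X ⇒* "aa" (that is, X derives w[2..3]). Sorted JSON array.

Convert to CNF:
  S -> T0 A | T1 B | T1 X2 | a
  A -> T0 T0
  B -> A T0 | T0 T0
  T0 -> a
  T1 -> b
  X2 -> T0 T1

CYK fill — only the sub-triangle for w[2..3]:
  [2..2]={S,T0}  "a"  orig:{S}
  [3..3]={S,T0}  "a"  orig:{S}
  [2..3]={A,B}  "aa"

Original NTs in T[2,3] deriving "aa": ["A", "B"]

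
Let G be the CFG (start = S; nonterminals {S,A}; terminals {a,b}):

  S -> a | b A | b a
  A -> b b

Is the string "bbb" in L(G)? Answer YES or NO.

CNF form of G:
  S -> T0 A | T0 T1 | a
  A -> T0 T0
  T0 -> b
  T1 -> a

CYK fill:
  cell(0,0) b: {T0}  orig:{}
  cell(1,1) b: {T0}  orig:{}
  cell(2,2) b: {T0}  orig:{}
  cell(0,1) bb: {A}
  cell(1,2) bb: {A}
  cell(0,2) bbb: {S}

S ∈ T[0,2] ⇒ YES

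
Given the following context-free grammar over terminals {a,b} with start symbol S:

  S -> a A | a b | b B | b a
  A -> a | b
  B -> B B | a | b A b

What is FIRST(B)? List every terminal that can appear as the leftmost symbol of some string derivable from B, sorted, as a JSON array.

Compute FIRST by fixpoint:
[1]
  A via A→a: +{a}
  A via A→b: +{b}
  B via B→a: +{a}
  B via B→b A b: +{b}
  S via S→a A: +{a}
  S via S→b B: +{b}
  FIRST[S]={a,b}  FIRST[A]={a,b}  FIRST[B]={a,b}
[2] done
  FIRST[S]={a,b}  FIRST[A]={a,b}  FIRST[B]={a,b}

FIRST(B) = ["a", "b"]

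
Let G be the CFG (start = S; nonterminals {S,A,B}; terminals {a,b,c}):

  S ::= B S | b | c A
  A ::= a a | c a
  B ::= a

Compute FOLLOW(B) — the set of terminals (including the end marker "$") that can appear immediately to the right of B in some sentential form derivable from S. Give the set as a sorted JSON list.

Compute FIRST by fixpoint:
pass 1:
  A via A→a a: +{a}
  A via A→c a: +{c}
  B via B→a: +{a}
  S via S→B S: +{a}
  S via S→b: +{b}
  S via S→c A: +{c}
  S: {a,b,c}  A: {a,c}  B: {a}
pass 2: (stable)
  S: {a,b,c}  A: {a,c}  B: {a}

FOLLOW iteration:
FOLLOW(S) := {$}
pass 1:
  S→B S: FOLLOW(B) ⊇ FIRST(S) = {a,b,c}; new: +{a,b,c}
  S→c A: FOLLOW(A) ⊇ FOLLOW(S) ⊇ {$}; new: +{$}
  FOLLOW[S]={$}  FOLLOW[A]={$}  FOLLOW[B]={a,b,c}
pass 2: — fixpoint
  FOLLOW[S]={$}  FOLLOW[A]={$}  FOLLOW[B]={a,b,c}

FOLLOW(B) = ["a", "b", "c"]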